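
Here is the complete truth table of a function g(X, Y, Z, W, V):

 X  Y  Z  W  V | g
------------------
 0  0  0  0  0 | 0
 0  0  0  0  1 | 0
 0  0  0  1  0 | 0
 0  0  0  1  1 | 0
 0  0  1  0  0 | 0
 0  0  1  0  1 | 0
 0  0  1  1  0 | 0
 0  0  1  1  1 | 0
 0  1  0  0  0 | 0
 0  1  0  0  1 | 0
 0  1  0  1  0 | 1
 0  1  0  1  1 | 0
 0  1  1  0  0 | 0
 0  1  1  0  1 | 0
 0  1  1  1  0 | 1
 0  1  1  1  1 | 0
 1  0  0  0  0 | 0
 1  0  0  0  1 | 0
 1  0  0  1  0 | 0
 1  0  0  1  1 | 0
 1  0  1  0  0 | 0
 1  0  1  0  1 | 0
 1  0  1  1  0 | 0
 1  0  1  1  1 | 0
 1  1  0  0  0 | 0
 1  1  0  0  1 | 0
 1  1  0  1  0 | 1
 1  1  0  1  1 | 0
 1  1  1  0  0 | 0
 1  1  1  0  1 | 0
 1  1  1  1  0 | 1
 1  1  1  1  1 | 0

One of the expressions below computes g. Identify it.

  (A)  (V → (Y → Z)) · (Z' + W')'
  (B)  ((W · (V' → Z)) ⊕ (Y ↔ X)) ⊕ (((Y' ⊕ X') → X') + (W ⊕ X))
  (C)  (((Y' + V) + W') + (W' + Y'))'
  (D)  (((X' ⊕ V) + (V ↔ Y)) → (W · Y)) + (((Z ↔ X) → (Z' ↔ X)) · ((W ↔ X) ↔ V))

(A) fails at (0,0,1,1,0): the formula yields 1, g is 0.
(B) fails at (0,0,0,1,1): the formula yields 1, g is 0.
(D) fails at (0,0,0,0,1): the formula yields 1, g is 0.
That leaves (C). Evaluating it on every row reproduces the table of g exactly.

C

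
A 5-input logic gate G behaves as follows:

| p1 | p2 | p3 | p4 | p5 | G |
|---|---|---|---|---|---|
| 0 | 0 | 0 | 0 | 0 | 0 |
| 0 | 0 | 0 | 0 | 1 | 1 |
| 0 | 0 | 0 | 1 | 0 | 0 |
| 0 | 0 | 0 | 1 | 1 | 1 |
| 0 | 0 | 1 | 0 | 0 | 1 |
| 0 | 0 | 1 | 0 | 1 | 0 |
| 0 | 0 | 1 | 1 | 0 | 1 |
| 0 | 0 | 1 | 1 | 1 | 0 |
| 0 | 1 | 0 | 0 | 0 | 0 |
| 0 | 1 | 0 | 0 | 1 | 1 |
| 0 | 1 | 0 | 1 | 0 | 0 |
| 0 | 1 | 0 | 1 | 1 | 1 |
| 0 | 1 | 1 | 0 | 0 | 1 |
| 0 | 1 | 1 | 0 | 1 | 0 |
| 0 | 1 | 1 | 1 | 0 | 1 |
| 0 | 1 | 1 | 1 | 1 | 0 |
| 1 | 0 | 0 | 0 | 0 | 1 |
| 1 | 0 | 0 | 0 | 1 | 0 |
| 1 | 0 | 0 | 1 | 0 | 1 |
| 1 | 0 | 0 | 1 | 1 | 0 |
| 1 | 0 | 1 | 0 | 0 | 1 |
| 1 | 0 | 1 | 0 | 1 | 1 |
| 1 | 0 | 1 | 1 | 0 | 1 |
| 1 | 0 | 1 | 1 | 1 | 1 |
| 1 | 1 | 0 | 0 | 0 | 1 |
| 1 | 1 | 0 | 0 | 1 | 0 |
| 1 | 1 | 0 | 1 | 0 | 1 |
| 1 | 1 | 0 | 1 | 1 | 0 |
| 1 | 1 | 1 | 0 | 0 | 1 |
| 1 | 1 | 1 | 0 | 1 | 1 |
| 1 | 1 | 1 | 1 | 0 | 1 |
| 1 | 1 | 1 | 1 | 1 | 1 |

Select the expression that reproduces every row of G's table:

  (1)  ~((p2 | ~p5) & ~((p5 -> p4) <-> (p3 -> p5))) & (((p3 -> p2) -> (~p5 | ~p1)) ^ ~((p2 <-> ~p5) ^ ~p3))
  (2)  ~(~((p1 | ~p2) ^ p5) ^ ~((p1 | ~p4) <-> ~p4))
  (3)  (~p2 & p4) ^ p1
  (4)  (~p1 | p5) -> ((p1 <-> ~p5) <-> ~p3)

(1) disagrees with G on (0,0,0,0,0) (formula → 1, table → 0); rule it out.
(2) disagrees with G on (0,0,0,0,0) (formula → 1, table → 0); rule it out.
(3) disagrees with G on (0,0,0,0,1) (formula → 0, table → 1); rule it out.
(4) is the remaining candidate, and it agrees with G on all 32 inputs.

4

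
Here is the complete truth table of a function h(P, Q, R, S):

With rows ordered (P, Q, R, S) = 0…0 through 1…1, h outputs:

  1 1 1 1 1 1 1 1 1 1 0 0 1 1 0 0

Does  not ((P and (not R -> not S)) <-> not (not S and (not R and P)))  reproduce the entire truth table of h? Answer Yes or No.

Evaluate not ((P and (not R -> not S)) <-> not (not S and (not R and P))) on each row and compare to h:
  P=0, Q=0, R=0, S=0: formula gives 1, h = 1 ✓
  P=0, Q=0, R=0, S=1: formula gives 1, h = 1 ✓
  P=0, Q=0, R=1, S=0: formula gives 1, h = 1 ✓
  P=0, Q=0, R=1, S=1: formula gives 1, h = 1 ✓
  … (the remaining 12 rows also agree.)
All 16 rows match — the expression computes h exactly.

Yes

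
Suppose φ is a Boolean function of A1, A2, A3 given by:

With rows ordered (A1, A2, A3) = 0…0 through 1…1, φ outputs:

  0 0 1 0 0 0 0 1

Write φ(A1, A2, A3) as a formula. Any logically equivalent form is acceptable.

φ(A1, A2, A3) = ((~A1 & A2) & ~A3) | ((A1 & A2) & A3)

The 1-rows are (0,1,0), (1,1,1). Each contributes one minterm — ¬A1·A2·¬A3; A1·A2·A3 — and their disjunction is a sum-of-products form of φ.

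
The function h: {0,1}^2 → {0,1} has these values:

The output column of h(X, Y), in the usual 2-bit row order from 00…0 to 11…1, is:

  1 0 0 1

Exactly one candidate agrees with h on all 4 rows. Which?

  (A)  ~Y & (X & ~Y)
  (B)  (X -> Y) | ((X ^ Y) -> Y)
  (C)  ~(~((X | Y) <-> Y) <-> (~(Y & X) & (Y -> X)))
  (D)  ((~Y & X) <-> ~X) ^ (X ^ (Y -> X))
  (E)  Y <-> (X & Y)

D

(A): at (0,0) it gives 0, but h = 1 — eliminated.
(B): at (0,1) it gives 1, but h = 0 — eliminated.
(C): at (1,1) it gives 0, but h = 1 — eliminated.
(E): at (1,0) it gives 1, but h = 0 — eliminated.
Only (D) survives; checking it on all 4 rows confirms it matches h.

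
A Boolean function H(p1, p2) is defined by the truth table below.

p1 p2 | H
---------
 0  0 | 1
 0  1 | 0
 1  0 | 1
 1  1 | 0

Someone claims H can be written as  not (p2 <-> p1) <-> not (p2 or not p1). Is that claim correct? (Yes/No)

Evaluate not (p2 <-> p1) <-> not (p2 or not p1) on each row and compare to H:
  p1=0, p2=0: formula gives 1, H = 1 ✓
  p1=0, p2=1: formula gives 0, H = 0 ✓
  p1=1, p2=0: formula gives 1, H = 1 ✓
  p1=1, p2=1: formula gives 1, but H = 0 ✗
A single disagreement suffices: at (1,1) they differ, so the formula does not compute H.

No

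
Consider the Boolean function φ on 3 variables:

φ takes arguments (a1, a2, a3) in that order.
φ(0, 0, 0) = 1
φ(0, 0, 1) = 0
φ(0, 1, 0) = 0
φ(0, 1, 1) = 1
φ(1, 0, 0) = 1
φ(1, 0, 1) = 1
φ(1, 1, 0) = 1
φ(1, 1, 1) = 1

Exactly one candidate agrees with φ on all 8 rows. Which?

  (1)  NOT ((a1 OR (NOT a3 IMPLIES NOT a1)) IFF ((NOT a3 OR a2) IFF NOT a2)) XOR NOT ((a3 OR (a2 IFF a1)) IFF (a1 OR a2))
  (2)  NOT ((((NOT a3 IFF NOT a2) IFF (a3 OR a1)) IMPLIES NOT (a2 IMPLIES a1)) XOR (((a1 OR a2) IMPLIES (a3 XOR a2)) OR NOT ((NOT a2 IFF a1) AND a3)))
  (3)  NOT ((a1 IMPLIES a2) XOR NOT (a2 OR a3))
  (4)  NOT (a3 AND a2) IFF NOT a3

1

(2) disagrees with φ on (0,0,1) (formula → 1, table → 0); rule it out.
(3) disagrees with φ on (0,1,1) (formula → 0, table → 1); rule it out.
(4) disagrees with φ on (0,1,0) (formula → 1, table → 0); rule it out.
That leaves (1). Evaluating it on every row reproduces the table of φ exactly.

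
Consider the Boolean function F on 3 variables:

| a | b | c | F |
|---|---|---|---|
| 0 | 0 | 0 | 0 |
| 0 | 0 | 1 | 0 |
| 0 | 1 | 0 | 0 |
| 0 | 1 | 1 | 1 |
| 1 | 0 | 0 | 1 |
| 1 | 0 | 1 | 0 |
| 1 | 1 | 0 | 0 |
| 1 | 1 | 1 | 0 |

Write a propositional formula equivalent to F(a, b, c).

The 1-rows are (0,1,1), (1,0,0). Each contributes one minterm — ¬a·b·c; a·¬b·¬c — and their disjunction is a sum-of-products form of F.

F(a, b, c) = ((¬a ∧ b) ∧ c) ∨ ((a ∧ ¬b) ∧ ¬c)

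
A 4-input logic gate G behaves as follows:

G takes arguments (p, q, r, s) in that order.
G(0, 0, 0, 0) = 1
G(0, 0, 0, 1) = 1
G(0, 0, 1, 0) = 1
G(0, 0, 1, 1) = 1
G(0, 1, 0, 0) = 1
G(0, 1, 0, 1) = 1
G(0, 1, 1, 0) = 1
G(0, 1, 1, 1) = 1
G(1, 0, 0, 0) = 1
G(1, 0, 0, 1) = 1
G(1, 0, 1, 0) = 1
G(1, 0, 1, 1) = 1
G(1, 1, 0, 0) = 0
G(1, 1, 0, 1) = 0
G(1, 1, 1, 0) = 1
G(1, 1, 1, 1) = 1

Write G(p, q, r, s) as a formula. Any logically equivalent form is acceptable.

G is 0 on only 2 rows — (1,1,0,0), (1,1,0,1). Writing each as a minterm (p·q·¬r·¬s, p·q·¬r·s) and OR-ing them characterizes exactly where G=0, so G is the negation of that disjunction.

G(p, q, r, s) = ~((((p & q) & ~r) & ~s) | (((p & q) & ~r) & s))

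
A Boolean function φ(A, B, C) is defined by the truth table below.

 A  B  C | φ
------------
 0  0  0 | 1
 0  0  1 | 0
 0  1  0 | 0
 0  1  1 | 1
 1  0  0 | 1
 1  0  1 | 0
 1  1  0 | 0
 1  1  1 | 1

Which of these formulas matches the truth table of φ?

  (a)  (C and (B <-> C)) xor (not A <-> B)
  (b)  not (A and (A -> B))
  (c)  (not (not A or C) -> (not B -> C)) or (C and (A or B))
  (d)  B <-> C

d

(a): at (0,0,0) it gives 0, but φ = 1 — eliminated.
(b): at (0,0,1) it gives 1, but φ = 0 — eliminated.
(c): at (0,0,1) it gives 1, but φ = 0 — eliminated.
Only (d) survives; checking it on all 8 rows confirms it matches φ.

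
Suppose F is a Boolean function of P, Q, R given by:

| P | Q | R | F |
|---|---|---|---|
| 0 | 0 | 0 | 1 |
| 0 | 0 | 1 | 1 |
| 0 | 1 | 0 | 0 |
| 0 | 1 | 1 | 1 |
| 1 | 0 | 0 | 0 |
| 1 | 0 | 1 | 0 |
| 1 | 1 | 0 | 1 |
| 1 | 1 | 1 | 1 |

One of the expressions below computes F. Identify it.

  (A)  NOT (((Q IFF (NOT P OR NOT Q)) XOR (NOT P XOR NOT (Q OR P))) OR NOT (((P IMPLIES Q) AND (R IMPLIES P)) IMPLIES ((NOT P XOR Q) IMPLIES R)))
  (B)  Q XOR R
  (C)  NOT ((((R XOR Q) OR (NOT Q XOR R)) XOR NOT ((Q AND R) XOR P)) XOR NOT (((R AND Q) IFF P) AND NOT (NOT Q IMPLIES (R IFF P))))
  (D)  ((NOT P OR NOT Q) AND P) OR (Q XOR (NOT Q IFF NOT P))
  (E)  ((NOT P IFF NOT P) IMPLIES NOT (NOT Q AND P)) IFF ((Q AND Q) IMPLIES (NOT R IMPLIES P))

(A): at (0,0,0) it gives 0, but F = 1 — eliminated.
(B): at (0,0,0) it gives 0, but F = 1 — eliminated.
(C): at (0,0,0) it gives 0, but F = 1 — eliminated.
(D): at (0,1,0) it gives 1, but F = 0 — eliminated.
That leaves (E). Evaluating it on every row reproduces the table of F exactly.

E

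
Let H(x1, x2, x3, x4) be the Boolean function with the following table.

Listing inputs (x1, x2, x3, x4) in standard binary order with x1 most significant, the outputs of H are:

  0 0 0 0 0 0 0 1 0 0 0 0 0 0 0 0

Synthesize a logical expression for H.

H is 1 on exactly one input, (0,1,1,1), whose minterm is ¬x1·x2·x3·x4. So H is just that conjunction.

H(x1, x2, x3, x4) = ((NOT x1 AND x2) AND x3) AND x4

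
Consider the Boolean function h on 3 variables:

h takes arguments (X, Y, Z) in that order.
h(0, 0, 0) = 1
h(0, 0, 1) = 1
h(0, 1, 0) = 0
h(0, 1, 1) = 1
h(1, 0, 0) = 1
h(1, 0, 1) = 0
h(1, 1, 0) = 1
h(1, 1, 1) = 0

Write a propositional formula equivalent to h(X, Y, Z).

h is 0 on only 3 rows — (0,1,0), (1,0,1), (1,1,1). Writing each as a minterm (¬X·Y·¬Z, X·¬Y·Z, X·Y·Z) and OR-ing them characterizes exactly where h=0, so h is the negation of that disjunction.

h(X, Y, Z) = NOT ((((NOT X AND Y) AND NOT Z) OR ((X AND NOT Y) AND Z)) OR ((X AND Y) AND Z))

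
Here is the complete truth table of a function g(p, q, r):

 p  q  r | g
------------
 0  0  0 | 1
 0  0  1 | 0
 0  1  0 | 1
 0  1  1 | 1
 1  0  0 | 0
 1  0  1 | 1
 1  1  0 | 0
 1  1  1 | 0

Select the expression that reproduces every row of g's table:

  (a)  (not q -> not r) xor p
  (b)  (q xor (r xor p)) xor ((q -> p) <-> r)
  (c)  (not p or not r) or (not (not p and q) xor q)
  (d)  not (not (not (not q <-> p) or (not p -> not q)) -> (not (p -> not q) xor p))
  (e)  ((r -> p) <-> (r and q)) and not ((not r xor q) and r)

(b) fails at (0,0,0): the formula yields 0, g is 1.
(c) fails at (0,0,1): the formula yields 1, g is 0.
(d) fails at (0,0,0): the formula yields 0, g is 1.
(e) fails at (0,0,0): the formula yields 0, g is 1.
Only (a) survives; checking it on all 8 rows confirms it matches g.

a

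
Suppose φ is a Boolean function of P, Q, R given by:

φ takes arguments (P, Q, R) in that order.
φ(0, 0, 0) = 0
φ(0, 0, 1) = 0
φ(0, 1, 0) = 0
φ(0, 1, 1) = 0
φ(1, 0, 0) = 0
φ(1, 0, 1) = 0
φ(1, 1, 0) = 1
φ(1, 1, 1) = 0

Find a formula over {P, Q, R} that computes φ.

Only row (1,1,0) gives 1. That row's minterm P·Q·¬R is φ directly.

φ(P, Q, R) = (P & Q) & ~R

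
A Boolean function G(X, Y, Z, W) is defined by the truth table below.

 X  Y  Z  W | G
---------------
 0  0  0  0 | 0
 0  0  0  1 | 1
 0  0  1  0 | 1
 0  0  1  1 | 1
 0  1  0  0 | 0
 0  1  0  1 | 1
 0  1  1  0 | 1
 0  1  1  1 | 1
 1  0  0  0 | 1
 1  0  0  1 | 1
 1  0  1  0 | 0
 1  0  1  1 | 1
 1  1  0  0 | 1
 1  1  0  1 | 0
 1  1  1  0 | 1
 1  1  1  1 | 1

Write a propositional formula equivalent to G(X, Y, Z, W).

G is 0 on only 4 rows — (0,0,0,0), (0,1,0,0), (1,0,1,0), (1,1,0,1). Writing each as a minterm (¬X·¬Y·¬Z·¬W, ¬X·Y·¬Z·¬W, X·¬Y·Z·¬W, X·Y·¬Z·W) and OR-ing them characterizes exactly where G=0, so G is the negation of that disjunction.

G(X, Y, Z, W) = not ((((((not X and not Y) and not Z) and not W) or (((not X and Y) and not Z) and not W)) or (((X and not Y) and Z) and not W)) or (((X and Y) and not Z) and W))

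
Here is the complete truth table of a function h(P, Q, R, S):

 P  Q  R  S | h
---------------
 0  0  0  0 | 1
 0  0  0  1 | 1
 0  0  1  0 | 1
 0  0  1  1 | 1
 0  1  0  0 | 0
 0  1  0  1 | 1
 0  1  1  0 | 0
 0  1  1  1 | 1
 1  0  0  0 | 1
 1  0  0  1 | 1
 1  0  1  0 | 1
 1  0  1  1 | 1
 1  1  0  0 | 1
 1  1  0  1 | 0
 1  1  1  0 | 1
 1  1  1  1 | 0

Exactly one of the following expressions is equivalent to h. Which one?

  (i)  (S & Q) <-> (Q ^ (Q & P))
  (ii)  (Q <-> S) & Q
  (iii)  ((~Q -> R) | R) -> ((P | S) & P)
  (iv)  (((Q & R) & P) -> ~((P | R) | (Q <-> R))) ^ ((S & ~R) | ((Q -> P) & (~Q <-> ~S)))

i

(ii) fails at (0,0,0,0): the formula yields 0, h is 1.
(iii) fails at (0,0,1,0): the formula yields 0, h is 1.
(iv) fails at (0,0,0,0): the formula yields 0, h is 1.
(i) is the remaining candidate, and it agrees with h on all 16 inputs.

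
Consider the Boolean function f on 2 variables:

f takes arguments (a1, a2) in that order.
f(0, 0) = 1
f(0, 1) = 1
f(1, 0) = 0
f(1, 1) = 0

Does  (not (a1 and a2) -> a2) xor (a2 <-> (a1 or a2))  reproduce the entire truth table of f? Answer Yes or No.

Check the formula against f row by row:
  a1=0, a2=0: formula gives 1, f = 1 ✓
  a1=0, a2=1: formula gives 0, but f = 1 ✗
Since they disagree at (0,1), the expression is not a correct formula for f.

No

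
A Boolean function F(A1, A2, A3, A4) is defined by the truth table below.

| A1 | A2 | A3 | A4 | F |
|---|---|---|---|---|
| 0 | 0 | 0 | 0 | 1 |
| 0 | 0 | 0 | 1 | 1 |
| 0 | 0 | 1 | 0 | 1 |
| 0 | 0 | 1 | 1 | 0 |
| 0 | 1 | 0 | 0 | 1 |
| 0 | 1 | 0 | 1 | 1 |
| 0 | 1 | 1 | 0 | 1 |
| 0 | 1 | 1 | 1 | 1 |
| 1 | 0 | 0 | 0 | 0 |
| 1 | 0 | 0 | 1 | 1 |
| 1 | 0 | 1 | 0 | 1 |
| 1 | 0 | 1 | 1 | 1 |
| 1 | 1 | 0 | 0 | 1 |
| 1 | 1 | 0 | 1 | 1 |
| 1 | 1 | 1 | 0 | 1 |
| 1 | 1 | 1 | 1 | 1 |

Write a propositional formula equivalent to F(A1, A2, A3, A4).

F(A1, A2, A3, A4) = ~((((~A1 & ~A2) & A3) & A4) | (((A1 & ~A2) & ~A3) & ~A4))

There are just 2 zero rows: (0,0,1,1), (1,0,0,0). Their minterms are ¬A1·¬A2·A3·A4, A1·¬A2·¬A3·¬A4; the OR of those covers precisely the 0-outputs, and negating it yields F.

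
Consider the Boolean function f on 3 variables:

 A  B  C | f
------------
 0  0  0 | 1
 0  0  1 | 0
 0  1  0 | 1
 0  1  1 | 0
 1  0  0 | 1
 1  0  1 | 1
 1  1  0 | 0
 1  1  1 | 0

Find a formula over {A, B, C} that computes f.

f(A, B, C) = ((((NOT A AND NOT B) AND NOT C) OR ((NOT A AND B) AND NOT C)) OR ((A AND NOT B) AND NOT C)) OR ((A AND NOT B) AND C)

The 1-rows are (0,0,0), (0,1,0), (1,0,0), (1,0,1). Each contributes one minterm — ¬A·¬B·¬C; ¬A·B·¬C; A·¬B·¬C; A·¬B·C — and their disjunction is a sum-of-products form of f.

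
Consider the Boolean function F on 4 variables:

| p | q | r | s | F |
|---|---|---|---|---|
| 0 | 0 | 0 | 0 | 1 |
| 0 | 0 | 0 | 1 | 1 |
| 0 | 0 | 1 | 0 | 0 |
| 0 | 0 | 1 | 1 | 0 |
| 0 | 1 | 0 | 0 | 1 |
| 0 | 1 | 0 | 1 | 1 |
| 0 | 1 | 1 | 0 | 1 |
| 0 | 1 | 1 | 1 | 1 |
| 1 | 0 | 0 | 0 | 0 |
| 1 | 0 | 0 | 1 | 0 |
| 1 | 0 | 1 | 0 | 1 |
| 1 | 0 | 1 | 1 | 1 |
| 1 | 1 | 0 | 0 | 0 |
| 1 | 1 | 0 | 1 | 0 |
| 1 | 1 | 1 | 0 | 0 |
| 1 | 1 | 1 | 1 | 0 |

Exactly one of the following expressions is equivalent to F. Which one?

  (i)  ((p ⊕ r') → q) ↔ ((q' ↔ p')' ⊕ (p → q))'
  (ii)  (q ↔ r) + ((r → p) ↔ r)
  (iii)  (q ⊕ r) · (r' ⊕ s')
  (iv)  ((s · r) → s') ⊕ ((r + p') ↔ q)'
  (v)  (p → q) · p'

i

(ii) fails at (0,1,0,0): the formula yields 0, F is 1.
(iii) fails at (0,0,0,0): the formula yields 0, F is 1.
(iv) fails at (0,0,0,0): the formula yields 0, F is 1.
(v) fails at (0,0,1,0): the formula yields 1, F is 0.
(i) is the remaining candidate, and it agrees with F on all 16 inputs.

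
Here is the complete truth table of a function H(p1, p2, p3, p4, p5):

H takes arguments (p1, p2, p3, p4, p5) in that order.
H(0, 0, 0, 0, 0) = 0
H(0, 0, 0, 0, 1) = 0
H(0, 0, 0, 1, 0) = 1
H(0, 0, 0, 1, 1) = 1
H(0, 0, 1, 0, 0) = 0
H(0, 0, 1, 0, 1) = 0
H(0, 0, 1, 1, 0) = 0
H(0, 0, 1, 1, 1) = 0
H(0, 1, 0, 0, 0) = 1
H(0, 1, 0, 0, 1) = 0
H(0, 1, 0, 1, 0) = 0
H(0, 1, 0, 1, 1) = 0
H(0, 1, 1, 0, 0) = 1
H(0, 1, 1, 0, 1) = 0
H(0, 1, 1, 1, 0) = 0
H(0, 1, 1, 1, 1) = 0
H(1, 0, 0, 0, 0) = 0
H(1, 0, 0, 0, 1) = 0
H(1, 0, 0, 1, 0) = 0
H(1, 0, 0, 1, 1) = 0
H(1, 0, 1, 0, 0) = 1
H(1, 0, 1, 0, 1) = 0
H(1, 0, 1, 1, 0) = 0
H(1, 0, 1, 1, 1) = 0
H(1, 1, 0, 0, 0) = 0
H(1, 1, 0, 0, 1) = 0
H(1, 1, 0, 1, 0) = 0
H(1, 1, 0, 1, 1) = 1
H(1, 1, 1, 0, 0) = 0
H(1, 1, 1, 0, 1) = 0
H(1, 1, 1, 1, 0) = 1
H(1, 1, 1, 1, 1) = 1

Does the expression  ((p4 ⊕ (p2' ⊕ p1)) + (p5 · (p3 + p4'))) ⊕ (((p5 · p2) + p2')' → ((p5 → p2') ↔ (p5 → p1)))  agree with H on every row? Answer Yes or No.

No

Check the formula against H row by row:
  p1=0, p2=0, p3=0, p4=0, p5=0: formula gives 0, H = 0 ✓
  p1=0, p2=0, p3=0, p4=0, p5=1: formula gives 0, H = 0 ✓
  p1=0, p2=0, p3=0, p4=1, p5=0: formula gives 1, H = 1 ✓
  p1=0, p2=0, p3=0, p4=1, p5=1: formula gives 1, H = 1 ✓
  …
  p1=0, p2=0, p3=1, p4=1, p5=0: formula gives 1, but H = 0 ✗
A single disagreement suffices: at (0,0,1,1,0) they differ, so the formula does not compute H.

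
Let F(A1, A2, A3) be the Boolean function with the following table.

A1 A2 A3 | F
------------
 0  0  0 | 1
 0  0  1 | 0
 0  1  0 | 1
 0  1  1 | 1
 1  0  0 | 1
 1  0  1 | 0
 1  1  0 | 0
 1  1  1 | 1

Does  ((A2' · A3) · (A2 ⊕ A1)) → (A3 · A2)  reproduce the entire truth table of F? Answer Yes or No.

Check the formula against F row by row:
  A1=0, A2=0, A3=0: formula gives 1, F = 1 ✓
  A1=0, A2=0, A3=1: formula gives 1, but F = 0 ✗
A single disagreement suffices: at (0,0,1) they differ, so the formula does not compute F.

No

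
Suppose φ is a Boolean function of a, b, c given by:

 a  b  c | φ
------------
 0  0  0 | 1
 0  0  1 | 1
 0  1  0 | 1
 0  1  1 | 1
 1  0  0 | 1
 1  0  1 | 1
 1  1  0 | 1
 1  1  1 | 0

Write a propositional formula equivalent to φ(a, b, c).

φ(a, b, c) = ¬((a ∧ b) ∧ c)

The output is 0 only when every input is 1 — NAND of all inputs.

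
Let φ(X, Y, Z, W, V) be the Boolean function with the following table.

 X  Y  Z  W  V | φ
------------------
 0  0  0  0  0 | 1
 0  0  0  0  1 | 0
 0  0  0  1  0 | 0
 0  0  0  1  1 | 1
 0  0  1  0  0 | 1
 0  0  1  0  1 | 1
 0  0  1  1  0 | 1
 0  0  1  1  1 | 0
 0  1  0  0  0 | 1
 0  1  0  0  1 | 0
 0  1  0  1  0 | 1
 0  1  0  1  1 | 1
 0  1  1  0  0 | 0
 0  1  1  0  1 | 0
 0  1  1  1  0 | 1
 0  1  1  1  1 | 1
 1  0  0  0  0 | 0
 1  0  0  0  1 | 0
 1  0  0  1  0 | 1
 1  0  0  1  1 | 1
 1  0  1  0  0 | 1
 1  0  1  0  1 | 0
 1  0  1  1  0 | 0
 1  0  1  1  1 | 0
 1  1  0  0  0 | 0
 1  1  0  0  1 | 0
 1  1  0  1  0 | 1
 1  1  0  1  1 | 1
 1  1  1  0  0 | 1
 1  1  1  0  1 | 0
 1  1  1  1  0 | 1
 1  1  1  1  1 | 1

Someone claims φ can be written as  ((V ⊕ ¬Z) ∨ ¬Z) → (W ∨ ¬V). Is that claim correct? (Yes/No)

No

Check the formula against φ row by row:
  X=0, Y=0, Z=0, W=0, V=0: formula gives 1, φ = 1 ✓
  X=0, Y=0, Z=0, W=0, V=1: formula gives 0, φ = 0 ✓
  X=0, Y=0, Z=0, W=1, V=0: formula gives 1, but φ = 0 ✗
Row (0,0,0,1,0) is a counterexample, so the formula is not equivalent to φ.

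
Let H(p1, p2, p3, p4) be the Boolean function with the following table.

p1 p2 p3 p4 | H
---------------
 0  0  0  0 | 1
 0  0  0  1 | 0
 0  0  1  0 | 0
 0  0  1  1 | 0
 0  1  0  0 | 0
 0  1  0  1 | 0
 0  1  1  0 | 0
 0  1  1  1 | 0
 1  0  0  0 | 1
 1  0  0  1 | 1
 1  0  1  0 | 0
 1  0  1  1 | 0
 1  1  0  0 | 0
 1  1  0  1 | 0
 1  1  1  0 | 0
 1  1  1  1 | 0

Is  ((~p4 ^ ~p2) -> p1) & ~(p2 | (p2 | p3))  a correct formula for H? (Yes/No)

Check the formula against H row by row:
  p1=0, p2=0, p3=0, p4=0: formula gives 1, H = 1 ✓
  p1=0, p2=0, p3=0, p4=1: formula gives 0, H = 0 ✓
  p1=0, p2=0, p3=1, p4=0: formula gives 0, H = 0 ✓
  p1=0, p2=0, p3=1, p4=1: formula gives 0, H = 0 ✓
  … (the remaining 12 rows also agree.)
All 16 rows match — the expression computes H exactly.

Yes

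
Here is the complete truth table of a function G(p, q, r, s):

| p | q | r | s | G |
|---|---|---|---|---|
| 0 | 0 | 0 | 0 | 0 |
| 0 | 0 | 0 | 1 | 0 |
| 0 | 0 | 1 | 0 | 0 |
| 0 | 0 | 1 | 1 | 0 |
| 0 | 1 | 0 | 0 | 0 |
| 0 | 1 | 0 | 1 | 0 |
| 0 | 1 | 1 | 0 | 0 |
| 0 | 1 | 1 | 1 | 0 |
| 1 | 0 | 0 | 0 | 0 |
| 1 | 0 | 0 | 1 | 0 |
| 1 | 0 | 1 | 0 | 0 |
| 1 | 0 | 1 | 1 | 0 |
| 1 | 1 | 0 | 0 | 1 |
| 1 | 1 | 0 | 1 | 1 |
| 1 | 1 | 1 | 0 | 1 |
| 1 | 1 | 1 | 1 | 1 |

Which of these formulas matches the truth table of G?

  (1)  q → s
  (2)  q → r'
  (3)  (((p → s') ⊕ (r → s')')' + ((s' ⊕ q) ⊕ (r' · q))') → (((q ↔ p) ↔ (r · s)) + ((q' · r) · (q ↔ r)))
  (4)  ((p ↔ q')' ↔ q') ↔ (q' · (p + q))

4

(1) disagrees with G on (0,0,0,0) (formula → 1, table → 0); rule it out.
(2) disagrees with G on (0,0,0,0) (formula → 1, table → 0); rule it out.
(3) disagrees with G on (0,0,0,0) (formula → 1, table → 0); rule it out.
Only (4) survives; checking it on all 16 rows confirms it matches G.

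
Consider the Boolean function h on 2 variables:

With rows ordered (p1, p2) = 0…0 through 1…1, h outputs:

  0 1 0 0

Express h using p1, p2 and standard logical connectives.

h(p1, p2) = NOT p1 AND p2

1 only at (0,1): NOT p1 AND p2.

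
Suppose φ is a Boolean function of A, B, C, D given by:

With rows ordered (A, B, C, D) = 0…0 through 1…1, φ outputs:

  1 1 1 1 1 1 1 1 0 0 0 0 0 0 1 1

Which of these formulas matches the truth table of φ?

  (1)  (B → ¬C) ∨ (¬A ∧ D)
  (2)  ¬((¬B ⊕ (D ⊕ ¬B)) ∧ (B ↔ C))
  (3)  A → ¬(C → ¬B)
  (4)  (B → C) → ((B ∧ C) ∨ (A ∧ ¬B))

(1) disagrees with φ on (0,1,1,0) (formula → 0, table → 1); rule it out.
(2) disagrees with φ on (0,0,0,1) (formula → 0, table → 1); rule it out.
(4) disagrees with φ on (0,0,0,0) (formula → 0, table → 1); rule it out.
That leaves (3). Evaluating it on every row reproduces the table of φ exactly.

3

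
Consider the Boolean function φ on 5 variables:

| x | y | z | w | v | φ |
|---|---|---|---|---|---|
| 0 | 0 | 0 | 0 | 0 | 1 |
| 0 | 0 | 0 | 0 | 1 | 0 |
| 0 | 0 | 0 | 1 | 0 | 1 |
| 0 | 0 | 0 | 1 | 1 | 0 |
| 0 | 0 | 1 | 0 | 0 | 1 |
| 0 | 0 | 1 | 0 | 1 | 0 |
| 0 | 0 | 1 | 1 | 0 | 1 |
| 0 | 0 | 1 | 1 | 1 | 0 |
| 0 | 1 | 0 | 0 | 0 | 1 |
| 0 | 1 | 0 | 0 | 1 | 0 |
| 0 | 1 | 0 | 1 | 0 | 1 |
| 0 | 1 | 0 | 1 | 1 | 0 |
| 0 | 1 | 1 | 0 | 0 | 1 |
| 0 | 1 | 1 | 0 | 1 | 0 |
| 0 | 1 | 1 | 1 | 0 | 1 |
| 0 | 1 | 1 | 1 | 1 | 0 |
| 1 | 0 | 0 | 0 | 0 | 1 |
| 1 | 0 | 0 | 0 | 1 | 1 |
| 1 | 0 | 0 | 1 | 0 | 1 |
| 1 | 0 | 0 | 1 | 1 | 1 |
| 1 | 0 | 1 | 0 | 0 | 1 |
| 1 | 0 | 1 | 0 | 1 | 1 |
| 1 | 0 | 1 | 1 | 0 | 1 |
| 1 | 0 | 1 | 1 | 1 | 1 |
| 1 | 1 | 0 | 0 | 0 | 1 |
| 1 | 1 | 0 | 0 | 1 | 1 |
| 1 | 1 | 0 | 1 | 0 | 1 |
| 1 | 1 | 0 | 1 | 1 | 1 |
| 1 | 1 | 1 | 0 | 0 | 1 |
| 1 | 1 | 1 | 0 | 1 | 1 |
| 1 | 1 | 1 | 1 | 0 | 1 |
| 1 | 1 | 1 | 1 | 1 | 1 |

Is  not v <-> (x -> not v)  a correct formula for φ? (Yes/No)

Test each input against both φ and the formula:
  x=0, y=0, z=0, w=0, v=0: formula gives 1, φ = 1 ✓
  x=0, y=0, z=0, w=0, v=1: formula gives 0, φ = 0 ✓
  x=0, y=0, z=0, w=1, v=0: formula gives 1, φ = 1 ✓
  x=0, y=0, z=0, w=1, v=1: formula gives 0, φ = 0 ✓
  …and likewise for the remaining 28 rows.
All 32 rows match — the expression computes φ exactly.

Yes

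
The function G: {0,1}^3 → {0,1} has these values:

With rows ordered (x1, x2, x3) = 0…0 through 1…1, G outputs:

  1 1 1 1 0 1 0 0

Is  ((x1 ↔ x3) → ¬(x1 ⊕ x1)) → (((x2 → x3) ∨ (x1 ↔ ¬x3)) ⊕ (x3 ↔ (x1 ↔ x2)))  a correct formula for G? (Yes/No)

No

Test each input against both G and the formula:
  x1=0, x2=0, x3=0: formula gives 1, G = 1 ✓
  x1=0, x2=0, x3=1: formula gives 0, but G = 1 ✗
Since they disagree at (0,0,1), the expression is not a correct formula for G.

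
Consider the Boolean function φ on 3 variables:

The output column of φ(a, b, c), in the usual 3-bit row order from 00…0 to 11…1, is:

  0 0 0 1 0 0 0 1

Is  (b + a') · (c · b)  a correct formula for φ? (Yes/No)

Check the formula against φ row by row:
  a=0, b=0, c=0: formula gives 0, φ = 0 ✓
  a=0, b=0, c=1: formula gives 0, φ = 0 ✓
  a=0, b=1, c=0: formula gives 0, φ = 0 ✓
  a=0, b=1, c=1: formula gives 1, φ = 1 ✓
  a=1, b=0, c=0: formula gives 0, φ = 0 ✓
  … (the remaining 3 rows also agree.)
Every row agrees, so the formula is equivalent.

Yes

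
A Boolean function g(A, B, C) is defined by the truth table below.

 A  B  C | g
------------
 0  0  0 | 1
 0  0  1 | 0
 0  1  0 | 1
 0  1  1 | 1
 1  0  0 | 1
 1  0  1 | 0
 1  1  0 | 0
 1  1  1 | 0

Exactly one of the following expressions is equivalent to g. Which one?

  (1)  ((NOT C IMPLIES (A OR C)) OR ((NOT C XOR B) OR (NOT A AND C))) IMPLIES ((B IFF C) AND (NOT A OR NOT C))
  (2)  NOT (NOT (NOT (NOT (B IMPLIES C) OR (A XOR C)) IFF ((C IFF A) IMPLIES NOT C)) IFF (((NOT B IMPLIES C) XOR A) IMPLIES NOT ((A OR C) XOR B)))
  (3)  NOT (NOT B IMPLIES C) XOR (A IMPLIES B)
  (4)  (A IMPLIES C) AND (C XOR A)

(2): at (0,0,1) it gives 1, but g = 0 — eliminated.
(3): at (0,0,0) it gives 0, but g = 1 — eliminated.
(4): at (0,0,0) it gives 0, but g = 1 — eliminated.
(1) is the remaining candidate, and it agrees with g on all 8 inputs.

1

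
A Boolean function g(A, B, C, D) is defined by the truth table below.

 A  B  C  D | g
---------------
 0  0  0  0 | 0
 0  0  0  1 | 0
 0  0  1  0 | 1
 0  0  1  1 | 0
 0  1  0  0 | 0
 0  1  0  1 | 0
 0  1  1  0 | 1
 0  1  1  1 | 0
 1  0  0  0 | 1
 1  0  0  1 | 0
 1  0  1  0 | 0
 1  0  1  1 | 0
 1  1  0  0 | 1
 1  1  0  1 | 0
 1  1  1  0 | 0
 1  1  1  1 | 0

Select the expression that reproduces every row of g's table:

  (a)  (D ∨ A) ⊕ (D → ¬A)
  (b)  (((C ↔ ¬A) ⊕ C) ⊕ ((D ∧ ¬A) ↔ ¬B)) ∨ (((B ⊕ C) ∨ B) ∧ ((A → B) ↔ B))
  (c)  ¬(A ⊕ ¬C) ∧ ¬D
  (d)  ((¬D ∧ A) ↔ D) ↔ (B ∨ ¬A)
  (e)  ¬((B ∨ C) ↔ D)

c

(a) disagrees with g on (0,0,0,0) (formula → 1, table → 0); rule it out.
(b) disagrees with g on (0,0,0,1) (formula → 1, table → 0); rule it out.
(d) disagrees with g on (0,0,0,0) (formula → 1, table → 0); rule it out.
(e) disagrees with g on (0,0,0,1) (formula → 1, table → 0); rule it out.
Only (c) survives; checking it on all 16 rows confirms it matches g.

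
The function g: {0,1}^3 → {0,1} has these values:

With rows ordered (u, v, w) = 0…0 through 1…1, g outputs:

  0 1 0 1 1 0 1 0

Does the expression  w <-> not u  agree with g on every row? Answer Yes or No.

Evaluate w <-> not u on each row and compare to g:
  u=0, v=0, w=0: formula gives 0, g = 0 ✓
  u=0, v=0, w=1: formula gives 1, g = 1 ✓
  u=0, v=1, w=0: formula gives 0, g = 0 ✓
  u=0, v=1, w=1: formula gives 1, g = 1 ✓
  u=1, v=0, w=0: formula gives 1, g = 1 ✓
  … (the remaining 3 rows also agree.)
All 8 rows match — the expression computes g exactly.

Yes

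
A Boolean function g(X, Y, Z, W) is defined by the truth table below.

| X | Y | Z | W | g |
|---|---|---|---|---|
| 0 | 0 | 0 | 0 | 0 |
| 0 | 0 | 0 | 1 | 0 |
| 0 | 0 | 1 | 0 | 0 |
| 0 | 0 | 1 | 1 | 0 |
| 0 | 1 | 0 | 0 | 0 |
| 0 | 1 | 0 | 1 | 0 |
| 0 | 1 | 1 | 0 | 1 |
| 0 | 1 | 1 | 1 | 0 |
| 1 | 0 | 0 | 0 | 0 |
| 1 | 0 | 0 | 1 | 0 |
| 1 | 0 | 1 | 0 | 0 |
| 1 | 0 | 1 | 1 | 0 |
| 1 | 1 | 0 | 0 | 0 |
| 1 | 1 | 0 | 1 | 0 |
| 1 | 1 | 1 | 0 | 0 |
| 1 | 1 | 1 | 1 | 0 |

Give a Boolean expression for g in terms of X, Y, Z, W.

Only row (0,1,1,0) gives 1. That row's minterm ¬X·Y·Z·¬W is g directly.

g(X, Y, Z, W) = ((~X & Y) & Z) & ~W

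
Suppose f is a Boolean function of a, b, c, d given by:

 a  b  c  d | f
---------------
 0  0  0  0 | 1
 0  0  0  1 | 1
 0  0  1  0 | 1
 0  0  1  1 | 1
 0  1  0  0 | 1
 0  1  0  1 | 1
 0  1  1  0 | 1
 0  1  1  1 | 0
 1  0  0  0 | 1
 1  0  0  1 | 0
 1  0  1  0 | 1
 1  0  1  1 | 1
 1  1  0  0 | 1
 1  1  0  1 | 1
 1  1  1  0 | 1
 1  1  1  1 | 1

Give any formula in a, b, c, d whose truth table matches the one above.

f(a, b, c, d) = ¬((((¬a ∧ b) ∧ c) ∧ d) ∨ (((a ∧ ¬b) ∧ ¬c) ∧ d))

The 0-rows are (0,1,1,1), (1,0,0,1). Take each as a conjunction (¬a·b·c·d, a·¬b·¬c·d), form their disjunction, and complement — that gives a formula that is 1 everywhere f is.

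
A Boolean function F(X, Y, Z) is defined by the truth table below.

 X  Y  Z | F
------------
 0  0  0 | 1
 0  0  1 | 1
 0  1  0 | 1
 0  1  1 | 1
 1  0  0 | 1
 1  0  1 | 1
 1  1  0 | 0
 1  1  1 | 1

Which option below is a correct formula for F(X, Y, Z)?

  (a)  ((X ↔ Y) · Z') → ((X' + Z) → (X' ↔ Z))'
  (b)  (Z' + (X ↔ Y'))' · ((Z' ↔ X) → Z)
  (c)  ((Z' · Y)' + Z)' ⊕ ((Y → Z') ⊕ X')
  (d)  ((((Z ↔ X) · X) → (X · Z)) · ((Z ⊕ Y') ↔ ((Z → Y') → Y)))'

(b) fails at (0,0,0): the formula yields 0, F is 1.
(c) fails at (0,0,0): the formula yields 0, F is 1.
(d) fails at (0,0,1): the formula yields 0, F is 1.
That leaves (a). Evaluating it on every row reproduces the table of F exactly.

a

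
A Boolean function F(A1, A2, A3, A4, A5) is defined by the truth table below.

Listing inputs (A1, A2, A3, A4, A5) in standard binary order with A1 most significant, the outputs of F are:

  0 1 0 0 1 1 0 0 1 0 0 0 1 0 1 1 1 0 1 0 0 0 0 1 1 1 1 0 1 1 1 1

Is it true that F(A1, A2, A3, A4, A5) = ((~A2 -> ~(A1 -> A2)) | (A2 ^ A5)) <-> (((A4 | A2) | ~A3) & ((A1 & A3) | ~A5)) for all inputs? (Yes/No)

Evaluate ((~A2 -> ~(A1 -> A2)) | (A2 ^ A5)) <-> (((A4 | A2) | ~A3) & ((A1 & A3) | ~A5)) on each row and compare to F:
  A1=0, A2=0, A3=0, A4=0, A5=0: formula gives 0, F = 0 ✓
  A1=0, A2=0, A3=0, A4=0, A5=1: formula gives 0, but F = 1 ✗
A single disagreement suffices: at (0,0,0,0,1) they differ, so the formula does not compute F.

No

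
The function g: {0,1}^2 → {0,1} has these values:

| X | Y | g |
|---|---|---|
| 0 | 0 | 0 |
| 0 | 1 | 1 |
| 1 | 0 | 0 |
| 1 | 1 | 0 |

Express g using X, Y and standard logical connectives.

1 only at (0,1): NOT X AND Y.

g(X, Y) = X' · Y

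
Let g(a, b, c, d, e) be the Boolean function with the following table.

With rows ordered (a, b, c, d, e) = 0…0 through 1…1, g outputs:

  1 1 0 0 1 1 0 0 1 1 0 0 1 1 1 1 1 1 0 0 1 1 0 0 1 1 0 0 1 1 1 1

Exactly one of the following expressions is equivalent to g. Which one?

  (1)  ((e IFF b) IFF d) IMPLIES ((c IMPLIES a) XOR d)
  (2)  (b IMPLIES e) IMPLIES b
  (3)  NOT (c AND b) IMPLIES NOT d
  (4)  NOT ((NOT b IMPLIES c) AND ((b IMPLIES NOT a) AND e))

3

(1) fails at (0,0,0,1,1): the formula yields 1, g is 0.
(2) fails at (0,0,0,0,0): the formula yields 0, g is 1.
(4) fails at (0,0,0,1,0): the formula yields 1, g is 0.
Only (3) survives; checking it on all 32 rows confirms it matches g.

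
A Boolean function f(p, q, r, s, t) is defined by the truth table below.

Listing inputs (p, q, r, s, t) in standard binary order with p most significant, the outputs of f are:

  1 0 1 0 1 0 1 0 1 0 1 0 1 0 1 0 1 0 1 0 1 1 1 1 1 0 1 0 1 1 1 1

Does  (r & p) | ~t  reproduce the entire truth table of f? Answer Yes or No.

Yes

Check the formula against f row by row:
  p=0, q=0, r=0, s=0, t=0: formula gives 1, f = 1 ✓
  p=0, q=0, r=0, s=0, t=1: formula gives 0, f = 0 ✓
  p=0, q=0, r=0, s=1, t=0: formula gives 1, f = 1 ✓
  p=0, q=0, r=0, s=1, t=1: formula gives 0, f = 0 ✓
  … (the remaining 28 rows also agree.)
No disagreement on any input; they are logically equivalent.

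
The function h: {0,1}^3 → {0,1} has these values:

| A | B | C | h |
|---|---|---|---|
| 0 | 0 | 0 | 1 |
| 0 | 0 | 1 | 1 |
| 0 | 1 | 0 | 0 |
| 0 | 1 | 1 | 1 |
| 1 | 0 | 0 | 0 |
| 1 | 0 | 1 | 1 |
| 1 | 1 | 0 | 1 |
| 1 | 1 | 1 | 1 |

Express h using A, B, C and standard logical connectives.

h(A, B, C) = (((A' · B) · C') + ((A · B') · C'))'

h is 0 on only 2 rows — (0,1,0), (1,0,0). Writing each as a minterm (¬A·B·¬C, A·¬B·¬C) and OR-ing them characterizes exactly where h=0, so h is the negation of that disjunction.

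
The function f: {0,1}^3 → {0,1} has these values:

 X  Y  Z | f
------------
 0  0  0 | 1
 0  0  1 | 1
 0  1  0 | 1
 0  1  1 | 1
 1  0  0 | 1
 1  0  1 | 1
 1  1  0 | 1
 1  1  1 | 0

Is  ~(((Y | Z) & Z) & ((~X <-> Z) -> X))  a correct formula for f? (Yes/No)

Test each input against both f and the formula:
  X=0, Y=0, Z=0: formula gives 1, f = 1 ✓
  X=0, Y=0, Z=1: formula gives 1, f = 1 ✓
  X=0, Y=1, Z=0: formula gives 1, f = 1 ✓
  X=0, Y=1, Z=1: formula gives 1, f = 1 ✓
  X=1, Y=0, Z=0: formula gives 1, f = 1 ✓
  X=1, Y=0, Z=1: formula gives 0, but f = 1 ✗
Row (1,0,1) is a counterexample, so the formula is not equivalent to f.

No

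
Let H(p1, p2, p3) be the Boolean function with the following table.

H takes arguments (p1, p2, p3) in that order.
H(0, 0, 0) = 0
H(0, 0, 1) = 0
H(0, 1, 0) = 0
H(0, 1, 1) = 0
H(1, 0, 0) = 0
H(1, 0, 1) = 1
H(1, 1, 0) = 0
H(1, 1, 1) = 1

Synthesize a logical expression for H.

H=1 on 2 inputs: (1,0,1), (1,1,1). Reading each as a conjunction of literals (p1·¬p2·p3, p1·p2·p3) and taking the OR gives the canonical DNF.

H(p1, p2, p3) = ((p1 AND NOT p2) AND p3) OR ((p1 AND p2) AND p3)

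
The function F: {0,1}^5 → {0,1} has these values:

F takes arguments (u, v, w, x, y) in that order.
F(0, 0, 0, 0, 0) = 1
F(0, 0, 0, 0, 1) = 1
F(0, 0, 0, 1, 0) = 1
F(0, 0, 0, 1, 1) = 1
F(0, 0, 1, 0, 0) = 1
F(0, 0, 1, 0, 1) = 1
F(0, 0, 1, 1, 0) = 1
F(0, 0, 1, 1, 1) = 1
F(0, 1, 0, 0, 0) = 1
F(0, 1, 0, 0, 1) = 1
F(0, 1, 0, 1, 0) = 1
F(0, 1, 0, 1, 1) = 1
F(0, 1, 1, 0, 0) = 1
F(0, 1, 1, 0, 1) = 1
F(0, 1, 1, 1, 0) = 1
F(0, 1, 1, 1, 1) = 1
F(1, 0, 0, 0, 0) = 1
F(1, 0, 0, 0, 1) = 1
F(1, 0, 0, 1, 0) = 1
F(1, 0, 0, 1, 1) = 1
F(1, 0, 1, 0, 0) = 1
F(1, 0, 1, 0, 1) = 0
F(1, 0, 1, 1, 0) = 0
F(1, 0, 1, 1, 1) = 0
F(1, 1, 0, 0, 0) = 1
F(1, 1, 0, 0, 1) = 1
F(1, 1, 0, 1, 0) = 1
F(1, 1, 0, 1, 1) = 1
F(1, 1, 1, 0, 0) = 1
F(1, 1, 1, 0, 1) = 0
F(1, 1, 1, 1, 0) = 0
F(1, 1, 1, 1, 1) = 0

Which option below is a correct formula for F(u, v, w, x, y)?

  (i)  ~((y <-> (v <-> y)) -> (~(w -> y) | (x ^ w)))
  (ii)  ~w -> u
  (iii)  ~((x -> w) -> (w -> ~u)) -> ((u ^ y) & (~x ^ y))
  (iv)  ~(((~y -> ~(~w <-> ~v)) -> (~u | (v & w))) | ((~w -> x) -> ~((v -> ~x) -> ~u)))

(i) fails at (0,0,0,0,0): the formula yields 0, F is 1.
(ii) fails at (0,0,0,0,0): the formula yields 0, F is 1.
(iv) fails at (0,0,0,0,0): the formula yields 0, F is 1.
That leaves (iii). Evaluating it on every row reproduces the table of F exactly.

iii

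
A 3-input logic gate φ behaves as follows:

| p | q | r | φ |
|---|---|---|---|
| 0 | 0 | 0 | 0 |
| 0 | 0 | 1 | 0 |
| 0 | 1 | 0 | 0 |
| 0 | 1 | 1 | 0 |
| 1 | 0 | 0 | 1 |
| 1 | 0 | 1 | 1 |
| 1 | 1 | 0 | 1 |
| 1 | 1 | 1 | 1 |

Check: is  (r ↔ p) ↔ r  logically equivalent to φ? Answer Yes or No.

Test each input against both φ and the formula:
  p=0, q=0, r=0: formula gives 0, φ = 0 ✓
  p=0, q=0, r=1: formula gives 0, φ = 0 ✓
  p=0, q=1, r=0: formula gives 0, φ = 0 ✓
  p=0, q=1, r=1: formula gives 0, φ = 0 ✓
  p=1, q=0, r=0: formula gives 1, φ = 1 ✓
  … (the remaining 3 rows also agree.)
No disagreement on any input; they are logically equivalent.

Yes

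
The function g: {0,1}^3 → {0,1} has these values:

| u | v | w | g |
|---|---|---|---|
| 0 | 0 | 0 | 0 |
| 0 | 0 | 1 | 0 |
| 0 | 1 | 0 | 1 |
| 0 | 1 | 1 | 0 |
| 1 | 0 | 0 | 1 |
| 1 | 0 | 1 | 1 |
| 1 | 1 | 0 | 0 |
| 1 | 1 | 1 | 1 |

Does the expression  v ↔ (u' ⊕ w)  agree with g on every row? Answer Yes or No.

Test each input against both g and the formula:
  u=0, v=0, w=0: formula gives 0, g = 0 ✓
  u=0, v=0, w=1: formula gives 1, but g = 0 ✗
A single disagreement suffices: at (0,0,1) they differ, so the formula does not compute g.

No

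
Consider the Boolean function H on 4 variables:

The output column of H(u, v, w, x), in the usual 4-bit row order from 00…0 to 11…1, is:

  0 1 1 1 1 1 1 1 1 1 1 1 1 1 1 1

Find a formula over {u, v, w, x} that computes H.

Only row (0,0,0,0) gives 0. So H is 1 everywhere except there — the complement of the minterm ¬u·¬v·¬w·¬x.

H(u, v, w, x) = NOT (((NOT u AND NOT v) AND NOT w) AND NOT x)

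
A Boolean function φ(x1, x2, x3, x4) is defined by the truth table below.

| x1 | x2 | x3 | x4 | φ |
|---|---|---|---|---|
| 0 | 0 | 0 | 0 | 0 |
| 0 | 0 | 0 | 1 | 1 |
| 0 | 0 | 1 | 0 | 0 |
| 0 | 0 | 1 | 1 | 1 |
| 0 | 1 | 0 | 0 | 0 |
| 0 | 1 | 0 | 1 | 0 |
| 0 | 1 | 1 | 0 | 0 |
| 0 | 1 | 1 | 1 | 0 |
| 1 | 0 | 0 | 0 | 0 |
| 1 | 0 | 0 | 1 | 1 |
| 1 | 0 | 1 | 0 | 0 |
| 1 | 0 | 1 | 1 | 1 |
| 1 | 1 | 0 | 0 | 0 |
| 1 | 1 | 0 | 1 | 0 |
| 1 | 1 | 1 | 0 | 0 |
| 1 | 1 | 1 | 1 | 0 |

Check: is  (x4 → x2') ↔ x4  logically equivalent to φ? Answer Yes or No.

Yes

Test each input against both φ and the formula:
  x1=0, x2=0, x3=0, x4=0: formula gives 0, φ = 0 ✓
  x1=0, x2=0, x3=0, x4=1: formula gives 1, φ = 1 ✓
  x1=0, x2=0, x3=1, x4=0: formula gives 0, φ = 0 ✓
  x1=0, x2=0, x3=1, x4=1: formula gives 1, φ = 1 ✓
  …and likewise for the remaining 12 rows.
All 16 rows match — the expression computes φ exactly.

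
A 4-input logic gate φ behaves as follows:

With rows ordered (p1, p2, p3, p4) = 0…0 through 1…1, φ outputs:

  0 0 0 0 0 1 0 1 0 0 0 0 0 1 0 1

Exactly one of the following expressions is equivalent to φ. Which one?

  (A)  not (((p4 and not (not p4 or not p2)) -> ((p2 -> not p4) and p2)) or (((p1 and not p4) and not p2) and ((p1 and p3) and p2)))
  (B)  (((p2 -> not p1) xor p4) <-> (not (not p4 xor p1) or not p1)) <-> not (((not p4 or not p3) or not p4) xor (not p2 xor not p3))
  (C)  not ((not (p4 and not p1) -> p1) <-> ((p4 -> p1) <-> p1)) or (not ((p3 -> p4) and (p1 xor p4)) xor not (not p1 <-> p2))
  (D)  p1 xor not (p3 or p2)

A

(B) fails at (0,0,0,1): the formula yields 1, φ is 0.
(C) fails at (0,0,0,1): the formula yields 1, φ is 0.
(D) fails at (0,0,0,0): the formula yields 1, φ is 0.
That leaves (A). Evaluating it on every row reproduces the table of φ exactly.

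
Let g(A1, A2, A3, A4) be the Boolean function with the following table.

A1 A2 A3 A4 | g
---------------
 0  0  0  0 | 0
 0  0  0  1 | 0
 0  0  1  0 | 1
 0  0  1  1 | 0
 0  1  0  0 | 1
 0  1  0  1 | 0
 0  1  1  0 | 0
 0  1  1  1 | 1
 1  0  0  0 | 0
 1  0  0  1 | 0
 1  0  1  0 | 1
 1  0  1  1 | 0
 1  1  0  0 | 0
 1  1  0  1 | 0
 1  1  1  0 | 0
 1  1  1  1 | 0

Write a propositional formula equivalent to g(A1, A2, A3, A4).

g=1 on 4 inputs: (0,0,1,0), (0,1,0,0), (0,1,1,1), (1,0,1,0). Reading each as a conjunction of literals (¬A1·¬A2·A3·¬A4, ¬A1·A2·¬A3·¬A4, ¬A1·A2·A3·A4, A1·¬A2·A3·¬A4) and taking the OR gives the canonical DNF.

g(A1, A2, A3, A4) = (((((~A1 & ~A2) & A3) & ~A4) | (((~A1 & A2) & ~A3) & ~A4)) | (((~A1 & A2) & A3) & A4)) | (((A1 & ~A2) & A3) & ~A4)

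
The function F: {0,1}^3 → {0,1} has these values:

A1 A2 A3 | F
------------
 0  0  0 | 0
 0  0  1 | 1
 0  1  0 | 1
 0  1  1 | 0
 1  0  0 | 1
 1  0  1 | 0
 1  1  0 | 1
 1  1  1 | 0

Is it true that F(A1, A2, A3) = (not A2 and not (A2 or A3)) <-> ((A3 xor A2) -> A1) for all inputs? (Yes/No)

No

Test each input against both F and the formula:
  A1=0, A2=0, A3=0: formula gives 1, but F = 0 ✗
Since they disagree at (0,0,0), the expression is not a correct formula for F.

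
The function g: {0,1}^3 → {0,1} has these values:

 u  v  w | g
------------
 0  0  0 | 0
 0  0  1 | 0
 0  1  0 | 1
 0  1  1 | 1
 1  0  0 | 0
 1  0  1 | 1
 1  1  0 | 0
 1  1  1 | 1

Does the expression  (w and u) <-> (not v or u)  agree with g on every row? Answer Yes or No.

Yes

Check the formula against g row by row:
  u=0, v=0, w=0: formula gives 0, g = 0 ✓
  u=0, v=0, w=1: formula gives 0, g = 0 ✓
  u=0, v=1, w=0: formula gives 1, g = 1 ✓
  u=0, v=1, w=1: formula gives 1, g = 1 ✓
  u=1, v=0, w=0: formula gives 0, g = 0 ✓
  …and likewise for the remaining 3 rows.
Every row agrees, so the formula is equivalent.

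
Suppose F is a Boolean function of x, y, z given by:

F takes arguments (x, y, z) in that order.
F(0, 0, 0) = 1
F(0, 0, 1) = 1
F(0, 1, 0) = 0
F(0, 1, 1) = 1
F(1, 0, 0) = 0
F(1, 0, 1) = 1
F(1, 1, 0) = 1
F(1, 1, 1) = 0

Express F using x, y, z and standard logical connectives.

There are just 3 zero rows: (0,1,0), (1,0,0), (1,1,1). Their minterms are ¬x·y·¬z, x·¬y·¬z, x·y·z; the OR of those covers precisely the 0-outputs, and negating it yields F.

F(x, y, z) = NOT ((((NOT x AND y) AND NOT z) OR ((x AND NOT y) AND NOT z)) OR ((x AND y) AND z))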